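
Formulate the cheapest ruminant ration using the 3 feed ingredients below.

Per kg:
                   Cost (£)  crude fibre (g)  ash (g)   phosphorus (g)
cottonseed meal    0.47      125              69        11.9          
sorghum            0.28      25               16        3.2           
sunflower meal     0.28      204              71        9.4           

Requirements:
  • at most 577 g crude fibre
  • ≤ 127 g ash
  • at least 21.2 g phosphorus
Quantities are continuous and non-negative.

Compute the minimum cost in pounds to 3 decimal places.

Set it up as a linear program. Let x1 = kg of cottonseed meal, x2 = kg of sorghum, x3 = kg of sunflower meal.
Minimize 0.47x1 + 0.28x2 + 0.28x3 s.t.:
  125x1 + 25x2 + 204x3 ≤ 577   (crude fibre)
  69x1 + 16x2 + 71x3 ≤ 127   (ash)
  11.9x1 + 3.2x2 + 9.4x3 ≥ 21.2   (phosphorus)
  x1, x2, x3 ≥ 0.
At the optimum only cottonseed meal, sunflower meal are positive (sorghum = 0). There the ash and phosphorus constraints are tight.
So cottonseed meal = 1.586 kg, sunflower meal = 0.2471 kg.
Cost = 0.47·1.586 + 0.28·0.2471 = 0.81461.

£0.815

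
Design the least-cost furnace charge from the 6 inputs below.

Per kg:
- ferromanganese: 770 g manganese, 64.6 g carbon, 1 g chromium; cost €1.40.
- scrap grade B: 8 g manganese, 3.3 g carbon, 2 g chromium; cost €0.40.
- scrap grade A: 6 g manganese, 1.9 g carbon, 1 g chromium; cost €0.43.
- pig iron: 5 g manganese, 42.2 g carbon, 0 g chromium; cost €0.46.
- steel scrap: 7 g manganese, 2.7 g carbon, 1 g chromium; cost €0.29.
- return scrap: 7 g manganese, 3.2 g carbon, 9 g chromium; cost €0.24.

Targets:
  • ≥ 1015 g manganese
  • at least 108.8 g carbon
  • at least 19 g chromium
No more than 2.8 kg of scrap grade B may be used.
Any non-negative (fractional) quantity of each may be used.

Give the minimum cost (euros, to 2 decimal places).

Let x1 = kg of ferromanganese, x2 = kg of scrap grade B, x3 = kg of scrap grade A, x4 = kg of pig iron, x5 = kg of steel scrap, x6 = kg of return scrap.
min 1.4x1 + 0.4x2 + 0.43x3 + 0.46x4 + 0.29x5 + 0.24x6 s.t.:
  770x1 + 8x2 + 6x3 + 5x4 + 7x5 + 7x6 ≥ 1015   (manganese)
  64.6x1 + 3.3x2 + 1.9x3 + 42.2x4 + 2.7x5 + 3.2x6 ≥ 108.8   (carbon)
  1x1 + 2x2 + 1x3 + 1x5 + 9x6 ≥ 19   (chromium)
  x2 ≤ 2.8
  x1, x2, x3, x4, x5, x6 ≥ 0.
The cheapest feasible vertex uses only ferromanganese, pig iron, return scrap; scrap grade B, scrap grade A, steel scrap are not used. There the manganese, carbon, chromium constraints are tight.
So ferromanganese = 1.297 kg, pig iron = 0.4429 kg, return scrap = 1.967 kg.
Objective = 1.4·1.297 + 0.46·0.4429 + 0.24·1.967 = 2.4916.

€2.49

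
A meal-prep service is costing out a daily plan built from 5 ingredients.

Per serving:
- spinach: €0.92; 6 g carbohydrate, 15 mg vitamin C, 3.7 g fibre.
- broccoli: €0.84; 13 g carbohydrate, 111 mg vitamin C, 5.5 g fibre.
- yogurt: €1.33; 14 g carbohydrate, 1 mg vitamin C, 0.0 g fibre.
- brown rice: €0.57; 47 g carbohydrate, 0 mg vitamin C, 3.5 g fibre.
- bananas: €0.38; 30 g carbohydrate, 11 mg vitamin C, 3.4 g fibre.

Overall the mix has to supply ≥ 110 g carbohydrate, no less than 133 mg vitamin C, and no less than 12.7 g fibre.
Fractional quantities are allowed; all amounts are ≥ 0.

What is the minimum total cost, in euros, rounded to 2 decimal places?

Treat it as an LP. Let x1 = servings of spinach, x2 = servings of broccoli, x3 = servings of yogurt, x4 = servings of brown rice, x5 = servings of bananas.
Minimise 0.92x1 + 0.84x2 + 1.33x3 + 0.57x4 + 0.38x5 subject to:
  6x1 + 13x2 + 14x3 + 47x4 + 30x5 ≥ 110   (carbohydrate)
  15x1 + 111x2 + 1x3 + 11x5 ≥ 133   (vitamin C)
  3.7x1 + 5.5x2 + 3.5x4 + 3.4x5 ≥ 12.7   (fibre)
  x1, x2, x3, x4, x5 ≥ 0.
The cheapest feasible vertex uses only broccoli, bananas; spinach, yogurt, brown rice are not used. Binding constraints: carbohydrate and vitamin C.
That vertex is x2 = 0.8723, x5 = 3.289.
Hence cost = 0.84·0.8723 + 0.38·3.289 = €1.9826.

€1.98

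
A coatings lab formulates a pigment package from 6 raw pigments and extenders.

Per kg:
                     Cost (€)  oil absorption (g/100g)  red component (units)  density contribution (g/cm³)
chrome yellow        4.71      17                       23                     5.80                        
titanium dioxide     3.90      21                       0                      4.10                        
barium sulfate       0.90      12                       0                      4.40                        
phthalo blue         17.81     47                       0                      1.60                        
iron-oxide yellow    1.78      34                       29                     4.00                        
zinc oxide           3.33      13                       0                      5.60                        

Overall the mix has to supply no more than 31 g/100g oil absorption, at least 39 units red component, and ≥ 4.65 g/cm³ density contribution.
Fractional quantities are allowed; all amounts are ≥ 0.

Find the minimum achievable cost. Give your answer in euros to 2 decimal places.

€7.27

Let x1 = kg of chrome yellow, x2 = kg of titanium dioxide, x3 = kg of barium sulfate, x4 = kg of phthalo blue, x5 = kg of iron-oxide yellow, x6 = kg of zinc oxide.
Minimise 4.71x1 + 3.9x2 + 0.9x3 + 17.81x4 + 1.78x5 + 3.33x6 with:
  17x1 + 21x2 + 12x3 + 47x4 + 34x5 + 13x6 ≤ 31   (oil absorption)
  23x1 + 29x5 ≥ 39   (red component)
  5.8x1 + 4.1x2 + 4.4x3 + 1.6x4 + 4x5 + 5.6x6 ≥ 4.65   (density contribution)
  x1, x2, x3, x4, x5, x6 ≥ 0.
The minimum-cost mix takes nothing from titanium dioxide, barium sulfate, phthalo blue, zinc oxide — only chrome yellow, iron-oxide yellow. Binding constraints: oil absorption and red component.
Solving gives x1 = 1.478, x5 = 0.173.
Objective = 4.71·1.478 + 1.78·0.173 = 7.2693.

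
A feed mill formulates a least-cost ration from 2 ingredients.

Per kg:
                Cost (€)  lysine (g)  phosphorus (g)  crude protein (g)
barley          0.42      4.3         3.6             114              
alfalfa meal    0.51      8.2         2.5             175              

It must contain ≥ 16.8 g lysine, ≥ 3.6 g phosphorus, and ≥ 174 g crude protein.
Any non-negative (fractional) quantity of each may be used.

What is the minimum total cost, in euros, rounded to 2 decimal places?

Treat it as an LP. Let x1 = kg of barley, x2 = kg of alfalfa meal.
min 0.42x1 + 0.51x2 with:
  4.3x1 + 8.2x2 ≥ 16.8   (lysine)
  3.6x1 + 2.5x2 ≥ 3.6   (phosphorus)
  114x1 + 175x2 ≥ 174   (crude protein)
  x1, x2 ≥ 0.
The minimum-cost mix takes nothing from barley — only alfalfa meal. Binding constraint: lysine.
That vertex is x2 = 2.049.
Total cost: 0.51·2.049 = 1.04499.

€1.04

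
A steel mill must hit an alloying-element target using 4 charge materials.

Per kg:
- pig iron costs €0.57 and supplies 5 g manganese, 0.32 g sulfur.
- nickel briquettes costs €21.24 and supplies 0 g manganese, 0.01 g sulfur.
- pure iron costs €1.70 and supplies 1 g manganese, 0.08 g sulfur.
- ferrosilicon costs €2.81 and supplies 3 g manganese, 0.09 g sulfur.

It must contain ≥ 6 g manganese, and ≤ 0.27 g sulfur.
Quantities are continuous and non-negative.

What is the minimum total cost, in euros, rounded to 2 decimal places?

This is a linear program. Let x1 = kg of pig iron, x2 = kg of nickel briquettes, x3 = kg of pure iron, x4 = kg of ferrosilicon.
Minimize 0.57x1 + 21.24x2 + 1.7x3 + 2.81x4 subject to:
  5x1 + 1x3 + 3x4 ≥ 6   (manganese)
  0.32x1 + 0.01x2 + 0.08x3 + 0.09x4 ≤ 0.27   (sulfur)
  x1, x2, x3, x4 ≥ 0.
The minimum-cost mix takes nothing from nickel briquettes, pure iron — only pig iron, ferrosilicon. The manganese and sulfur requirements are met with equality.
Solving gives x1 = 0.5294, x4 = 1.118.
Hence cost = 0.57·0.5294 + 2.81·1.118 = €3.4433.

€3.44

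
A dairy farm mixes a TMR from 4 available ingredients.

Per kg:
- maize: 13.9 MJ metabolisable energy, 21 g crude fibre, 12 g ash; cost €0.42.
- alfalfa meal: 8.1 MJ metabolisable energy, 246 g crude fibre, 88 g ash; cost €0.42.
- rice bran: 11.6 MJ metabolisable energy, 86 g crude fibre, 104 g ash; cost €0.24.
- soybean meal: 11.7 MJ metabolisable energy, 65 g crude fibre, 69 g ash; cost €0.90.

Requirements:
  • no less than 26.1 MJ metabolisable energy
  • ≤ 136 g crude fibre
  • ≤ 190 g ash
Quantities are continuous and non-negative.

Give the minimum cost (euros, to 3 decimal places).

€0.633

Set it up as a linear program. Let x1 = kg of maize, x2 = kg of alfalfa meal, x3 = kg of rice bran, x4 = kg of soybean meal.
Minimise 0.42x1 + 0.42x2 + 0.24x3 + 0.9x4 s.t.:
  13.9x1 + 8.1x2 + 11.6x3 + 11.7x4 ≥ 26.1   (metabolisable energy)
  21x1 + 246x2 + 86x3 + 65x4 ≤ 136   (crude fibre)
  12x1 + 88x2 + 104x3 + 69x4 ≤ 190   (ash)
  x1, x2, x3, x4 ≥ 0.
At the optimum only maize, rice bran are positive (alfalfa meal, soybean meal = 0). The metabolisable energy and crude fibre requirements are met with equality.
Solving gives x1 = 0.7008, x3 = 1.41.
Hence cost = 0.42·0.7008 + 0.24·1.41 = €0.63274.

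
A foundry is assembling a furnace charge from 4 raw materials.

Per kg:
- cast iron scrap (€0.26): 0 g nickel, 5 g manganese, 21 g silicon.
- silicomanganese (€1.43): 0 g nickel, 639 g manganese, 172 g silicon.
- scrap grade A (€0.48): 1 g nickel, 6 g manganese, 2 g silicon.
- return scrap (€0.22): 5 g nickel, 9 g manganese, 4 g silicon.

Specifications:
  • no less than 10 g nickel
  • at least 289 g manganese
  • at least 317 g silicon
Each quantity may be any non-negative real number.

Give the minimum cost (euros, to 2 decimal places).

This is a linear program. Let x1 = kg of cast iron scrap, x2 = kg of silicomanganese, x3 = kg of scrap grade A, x4 = kg of return scrap.
min 0.26x1 + 1.43x2 + 0.48x3 + 0.22x4 subject to:
  1x3 + 5x4 ≥ 10   (nickel)
  5x1 + 639x2 + 6x3 + 9x4 ≥ 289   (manganese)
  21x1 + 172x2 + 2x3 + 4x4 ≥ 317   (silicon)
  x1, x2, x3, x4 ≥ 0.
The optimal basis is {silicomanganese, return scrap}; cast iron scrap, scrap grade A drop out. Binding constraints: nickel and silicon.
Optimal quantities: silicomanganese = 1.797 kg, return scrap = 2 kg.
Total cost: 1.43·1.797 + 0.22·2 = 3.0097.

€3.01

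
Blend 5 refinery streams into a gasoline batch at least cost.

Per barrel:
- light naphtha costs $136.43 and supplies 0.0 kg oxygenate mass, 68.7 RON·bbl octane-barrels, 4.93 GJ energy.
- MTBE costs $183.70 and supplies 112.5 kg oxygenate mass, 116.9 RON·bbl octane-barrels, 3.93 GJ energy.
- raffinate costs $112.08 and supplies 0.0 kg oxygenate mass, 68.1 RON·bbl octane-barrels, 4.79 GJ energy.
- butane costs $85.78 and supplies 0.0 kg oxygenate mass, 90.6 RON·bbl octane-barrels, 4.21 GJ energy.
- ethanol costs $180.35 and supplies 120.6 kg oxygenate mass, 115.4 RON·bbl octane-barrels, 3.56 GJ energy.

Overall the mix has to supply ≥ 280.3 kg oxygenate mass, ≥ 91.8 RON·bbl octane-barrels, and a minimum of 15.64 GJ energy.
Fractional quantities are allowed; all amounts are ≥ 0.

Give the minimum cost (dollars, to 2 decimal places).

$569.25

Let x1 = barrels of light naphtha, x2 = barrels of MTBE, x3 = barrels of raffinate, x4 = barrels of butane, x5 = barrels of ethanol.
Minimize 136.43x1 + 183.7x2 + 112.08x3 + 85.78x4 + 180.35x5 subject to:
  112.5x2 + 120.6x5 ≥ 280.3   (oxygenate mass)
  68.7x1 + 116.9x2 + 68.1x3 + 90.6x4 + 115.4x5 ≥ 91.8   (octane-barrels)
  4.93x1 + 3.93x2 + 4.79x3 + 4.21x4 + 3.56x5 ≥ 15.64   (energy)
  x1, x2, x3, x4, x5 ≥ 0.
The optimal basis is {butane, ethanol}; light naphtha, MTBE, raffinate drop out. The oxygenate mass and energy requirements are met with equality.
That vertex is x4 = 1.75, x5 = 2.324.
Objective = 85.78·1.75 + 180.35·2.324 = 569.2484.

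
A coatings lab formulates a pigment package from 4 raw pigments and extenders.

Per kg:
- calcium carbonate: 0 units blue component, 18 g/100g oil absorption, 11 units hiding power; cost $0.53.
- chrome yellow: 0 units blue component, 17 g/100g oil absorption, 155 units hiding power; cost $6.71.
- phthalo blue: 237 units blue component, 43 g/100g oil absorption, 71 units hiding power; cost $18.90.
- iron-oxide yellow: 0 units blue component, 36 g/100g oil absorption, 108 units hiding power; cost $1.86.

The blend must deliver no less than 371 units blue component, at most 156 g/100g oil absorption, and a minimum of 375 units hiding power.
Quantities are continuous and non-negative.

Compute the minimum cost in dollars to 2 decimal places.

Treat it as an LP. Let x1 = kg of calcium carbonate, x2 = kg of chrome yellow, x3 = kg of phthalo blue, x4 = kg of iron-oxide yellow.
Minimise 0.53x1 + 6.71x2 + 18.9x3 + 1.86x4 subject to:
  237x3 ≥ 371   (blue component)
  18x1 + 17x2 + 43x3 + 36x4 ≤ 156   (oil absorption)
  11x1 + 155x2 + 71x3 + 108x4 ≥ 375   (hiding power)
  x1, x2, x3, x4 ≥ 0.
The optimal basis is {phthalo blue, iron-oxide yellow}; calcium carbonate, chrome yellow drop out. There the blue component and hiding power constraints are tight.
That vertex is x3 = 1.5654, x4 = 2.4431.
Total cost: 18.9·1.5654 + 1.86·2.4431 = 34.1302.

$34.13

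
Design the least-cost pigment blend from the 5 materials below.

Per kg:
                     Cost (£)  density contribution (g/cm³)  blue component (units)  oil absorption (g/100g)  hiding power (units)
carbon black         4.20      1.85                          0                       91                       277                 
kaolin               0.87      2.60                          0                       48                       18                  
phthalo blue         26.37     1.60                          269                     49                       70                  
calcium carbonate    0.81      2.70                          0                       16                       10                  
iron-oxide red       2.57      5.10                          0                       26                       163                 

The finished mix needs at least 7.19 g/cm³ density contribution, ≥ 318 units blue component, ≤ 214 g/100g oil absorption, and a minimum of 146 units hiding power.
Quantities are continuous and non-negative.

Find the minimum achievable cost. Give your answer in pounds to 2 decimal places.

£33.08

Set it up as a linear program. Let x1 = kg of carbon black, x2 = kg of kaolin, x3 = kg of phthalo blue, x4 = kg of calcium carbonate, x5 = kg of iron-oxide red.
Minimize 4.2x1 + 0.87x2 + 26.37x3 + 0.81x4 + 2.57x5 s.t.:
  1.85x1 + 2.6x2 + 1.6x3 + 2.7x4 + 5.1x5 ≥ 7.19   (density contribution)
  269x3 ≥ 318   (blue component)
  91x1 + 48x2 + 49x3 + 16x4 + 26x5 ≤ 214   (oil absorption)
  277x1 + 18x2 + 70x3 + 10x4 + 163x5 ≥ 146   (hiding power)
  x1, x2, x3, x4, x5 ≥ 0.
The optimal basis is {phthalo blue, calcium carbonate, iron-oxide red}; carbon black, kaolin drop out. Binding constraints: density contribution, blue component, hiding power.
Solving gives x3 = 1.1822, x4 = 1.3906, x5 = 0.30272.
Hence cost = 26.37·1.1822 + 0.81·1.3906 + 2.57·0.30272 = £33.0790.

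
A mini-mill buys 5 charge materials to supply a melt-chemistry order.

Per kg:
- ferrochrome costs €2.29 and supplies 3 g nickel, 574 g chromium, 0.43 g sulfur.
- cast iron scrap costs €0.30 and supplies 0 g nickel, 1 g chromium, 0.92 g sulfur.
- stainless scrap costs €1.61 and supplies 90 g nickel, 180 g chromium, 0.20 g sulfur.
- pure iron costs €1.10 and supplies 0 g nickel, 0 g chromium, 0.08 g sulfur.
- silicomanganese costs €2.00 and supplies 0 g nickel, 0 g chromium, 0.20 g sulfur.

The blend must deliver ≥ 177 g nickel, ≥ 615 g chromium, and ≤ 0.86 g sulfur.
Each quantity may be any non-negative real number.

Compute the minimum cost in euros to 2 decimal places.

Let x1 = kg of ferrochrome, x2 = kg of cast iron scrap, x3 = kg of stainless scrap, x4 = kg of pure iron, x5 = kg of silicomanganese.
Minimize 2.29x1 + 0.3x2 + 1.61x3 + 1.1x4 + 2x5 s.t.:
  3x1 + 90x3 ≥ 177   (nickel)
  574x1 + 1x2 + 180x3 ≥ 615   (chromium)
  0.43x1 + 0.92x2 + 0.2x3 + 0.08x4 + 0.2x5 ≤ 0.86   (sulfur)
  x1, x2, x3, x4, x5 ≥ 0.
The optimal basis is {ferrochrome, stainless scrap}; cast iron scrap, pure iron, silicomanganese drop out. There the nickel and chromium constraints are tight.
Solving gives x1 = 0.4595, x3 = 1.951.
Objective = 2.29·0.4595 + 1.61·1.951 = 4.1934.

€4.19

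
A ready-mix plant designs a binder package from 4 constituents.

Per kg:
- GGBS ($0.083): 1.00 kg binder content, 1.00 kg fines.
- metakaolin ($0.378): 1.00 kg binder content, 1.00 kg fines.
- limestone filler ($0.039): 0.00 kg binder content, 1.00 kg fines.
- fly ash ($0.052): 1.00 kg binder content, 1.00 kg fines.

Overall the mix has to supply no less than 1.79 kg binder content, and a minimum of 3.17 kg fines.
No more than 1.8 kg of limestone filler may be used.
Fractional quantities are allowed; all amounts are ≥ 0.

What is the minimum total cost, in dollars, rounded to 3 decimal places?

$0.147

Let x1 = kg of GGBS, x2 = kg of metakaolin, x3 = kg of limestone filler, x4 = kg of fly ash.
Minimize 0.083x1 + 0.378x2 + 0.039x3 + 0.052x4 s.t.:
  1x1 + 1x2 + 1x4 ≥ 1.79   (binder content)
  1x1 + 1x2 + 1x3 + 1x4 ≥ 3.17   (fines)
  x3 ≤ 1.8
  x1, x2, x3, x4 ≥ 0.
The cheapest feasible vertex uses only limestone filler, fly ash; GGBS, metakaolin are not used. The binder content and fines requirements are met with equality.
Optimal quantities: limestone filler = 1.38 kg, fly ash = 1.79 kg.
Objective = 0.039·1.38 + 0.052·1.79 = 0.14690.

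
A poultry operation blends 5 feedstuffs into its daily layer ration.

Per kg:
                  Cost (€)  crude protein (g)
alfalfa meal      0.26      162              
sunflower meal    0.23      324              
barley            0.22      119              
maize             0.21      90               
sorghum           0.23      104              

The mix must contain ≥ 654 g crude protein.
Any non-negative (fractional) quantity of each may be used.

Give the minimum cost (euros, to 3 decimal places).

€0.464

Let x1 = kg of alfalfa meal, x2 = kg of sunflower meal, x3 = kg of barley, x4 = kg of maize, x5 = kg of sorghum.
min 0.26x1 + 0.23x2 + 0.22x3 + 0.21x4 + 0.23x5 s.t.:
  162x1 + 324x2 + 119x3 + 90x4 + 104x5 ≥ 654   (crude protein)
  x1, x2, x3, x4, x5 ≥ 0.
The cheapest feasible vertex uses only sunflower meal; alfalfa meal, barley, maize, sorghum are not used. There the crude protein constraint is tight.
So sunflower meal = 2.019 kg.
Total cost: 0.23·2.019 = 0.46437.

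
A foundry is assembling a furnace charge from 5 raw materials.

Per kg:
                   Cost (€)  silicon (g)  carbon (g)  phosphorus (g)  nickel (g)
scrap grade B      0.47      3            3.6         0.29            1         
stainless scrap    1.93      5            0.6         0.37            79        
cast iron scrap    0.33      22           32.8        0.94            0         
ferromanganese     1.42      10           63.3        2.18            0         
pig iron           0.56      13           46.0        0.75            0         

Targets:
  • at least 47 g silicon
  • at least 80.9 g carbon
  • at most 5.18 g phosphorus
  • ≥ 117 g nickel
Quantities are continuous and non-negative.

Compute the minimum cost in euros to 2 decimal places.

Treat it as an LP. Let x1 = kg of scrap grade B, x2 = kg of stainless scrap, x3 = kg of cast iron scrap, x4 = kg of ferromanganese, x5 = kg of pig iron.
min 0.47x1 + 1.93x2 + 0.33x3 + 1.42x4 + 0.56x5 subject to:
  3x1 + 5x2 + 22x3 + 10x4 + 13x5 ≥ 47   (silicon)
  3.6x1 + 0.6x2 + 32.8x3 + 63.3x4 + 46x5 ≥ 80.9   (carbon)
  0.29x1 + 0.37x2 + 0.94x3 + 2.18x4 + 0.75x5 ≤ 5.18   (phosphorus)
  1x1 + 79x2 ≥ 117   (nickel)
  x1, x2, x3, x4, x5 ≥ 0.
The cheapest feasible vertex uses only stainless scrap, cast iron scrap; scrap grade B, ferromanganese, pig iron are not used. Binding constraints: carbon and nickel.
So stainless scrap = 1.481 kg, cast iron scrap = 2.439 kg.
Objective = 1.93·1.481 + 0.33·2.439 = 3.6632.

€3.66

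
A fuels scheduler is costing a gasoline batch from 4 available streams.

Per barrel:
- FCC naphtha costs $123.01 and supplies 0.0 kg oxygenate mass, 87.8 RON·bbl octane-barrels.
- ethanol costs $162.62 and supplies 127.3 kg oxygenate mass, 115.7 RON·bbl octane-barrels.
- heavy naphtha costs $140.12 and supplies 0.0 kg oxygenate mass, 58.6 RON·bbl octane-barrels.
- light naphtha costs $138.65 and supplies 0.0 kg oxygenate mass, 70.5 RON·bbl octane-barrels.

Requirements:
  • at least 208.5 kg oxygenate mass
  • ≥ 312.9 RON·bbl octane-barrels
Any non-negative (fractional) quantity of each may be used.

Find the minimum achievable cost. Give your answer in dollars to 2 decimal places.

Treat it as an LP. Let x1 = barrels of FCC naphtha, x2 = barrels of ethanol, x3 = barrels of heavy naphtha, x4 = barrels of light naphtha.
Minimise 123.01x1 + 162.62x2 + 140.12x3 + 138.65x4 subject to:
  127.3x2 ≥ 208.5   (oxygenate mass)
  87.8x1 + 115.7x2 + 58.6x3 + 70.5x4 ≥ 312.9   (octane-barrels)
  x1, x2, x3, x4 ≥ 0.
The cheapest feasible vertex uses only FCC naphtha, ethanol; heavy naphtha, light naphtha are not used. There the oxygenate mass and octane-barrels constraints are tight.
So FCC naphtha = 1.40546 barrels, ethanol = 1.63786 barrels.
Cost = 123.01·1.40546 + 162.62·1.63786 = 439.2344.

$439.23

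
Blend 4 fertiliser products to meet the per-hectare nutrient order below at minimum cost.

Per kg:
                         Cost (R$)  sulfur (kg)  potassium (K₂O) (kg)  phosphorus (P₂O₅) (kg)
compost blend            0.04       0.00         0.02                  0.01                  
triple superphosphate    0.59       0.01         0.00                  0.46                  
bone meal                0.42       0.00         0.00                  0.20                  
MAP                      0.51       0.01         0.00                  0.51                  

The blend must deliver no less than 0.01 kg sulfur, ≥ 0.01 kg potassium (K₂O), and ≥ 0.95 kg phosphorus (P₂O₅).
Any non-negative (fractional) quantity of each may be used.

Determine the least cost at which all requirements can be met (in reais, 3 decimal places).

Let x1 = kg of compost blend, x2 = kg of triple superphosphate, x3 = kg of bone meal, x4 = kg of MAP.
Minimize 0.04x1 + 0.59x2 + 0.42x3 + 0.51x4 with:
  0.01x2 + 0.01x4 ≥ 0.01   (sulfur)
  0.02x1 ≥ 0.01   (potassium (K₂O))
  0.01x1 + 0.46x2 + 0.2x3 + 0.51x4 ≥ 0.95   (phosphorus (P₂O₅))
  x1, x2, x3, x4 ≥ 0.
At the optimum only compost blend, MAP are positive (triple superphosphate, bone meal = 0). There the potassium (K₂O) and phosphorus (P₂O₅) constraints are tight.
So compost blend = 0.5 kg, MAP = 1.853 kg.
Cost = 0.04·0.5 + 0.51·1.853 = 0.96503.

R$0.965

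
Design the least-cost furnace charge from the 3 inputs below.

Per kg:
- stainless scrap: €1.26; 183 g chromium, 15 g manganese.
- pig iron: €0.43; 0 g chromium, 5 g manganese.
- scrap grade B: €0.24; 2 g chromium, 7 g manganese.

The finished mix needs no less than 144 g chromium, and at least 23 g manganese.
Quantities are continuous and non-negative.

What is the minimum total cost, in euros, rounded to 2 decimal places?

€1.36

Set it up as a linear program. Let x1 = kg of stainless scrap, x2 = kg of pig iron, x3 = kg of scrap grade B.
Minimize 1.26x1 + 0.43x2 + 0.24x3 subject to:
  183x1 + 2x3 ≥ 144   (chromium)
  15x1 + 5x2 + 7x3 ≥ 23   (manganese)
  x1, x2, x3 ≥ 0.
At the optimum only stainless scrap, scrap grade B are positive (pig iron = 0). There the chromium and manganese constraints are tight.
Optimal quantities: stainless scrap = 0.769 kg, scrap grade B = 1.638 kg.
Hence cost = 1.26·0.769 + 0.24·1.638 = €1.3621.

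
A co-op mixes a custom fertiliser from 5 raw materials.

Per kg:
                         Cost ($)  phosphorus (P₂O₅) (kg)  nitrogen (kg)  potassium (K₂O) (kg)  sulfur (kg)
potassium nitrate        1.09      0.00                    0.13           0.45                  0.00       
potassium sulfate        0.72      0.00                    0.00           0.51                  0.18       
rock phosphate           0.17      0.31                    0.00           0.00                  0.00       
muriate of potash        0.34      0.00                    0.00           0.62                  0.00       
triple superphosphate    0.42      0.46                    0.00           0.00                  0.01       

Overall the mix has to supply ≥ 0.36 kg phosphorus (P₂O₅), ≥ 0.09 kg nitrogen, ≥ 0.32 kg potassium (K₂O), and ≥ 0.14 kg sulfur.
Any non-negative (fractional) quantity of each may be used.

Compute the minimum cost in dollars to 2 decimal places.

$1.51

Let x1 = kg of potassium nitrate, x2 = kg of potassium sulfate, x3 = kg of rock phosphate, x4 = kg of muriate of potash, x5 = kg of triple superphosphate.
Minimise 1.09x1 + 0.72x2 + 0.17x3 + 0.34x4 + 0.42x5 s.t.:
  0.31x3 + 0.46x5 ≥ 0.36   (phosphorus (P₂O₅))
  0.13x1 ≥ 0.09   (nitrogen)
  0.45x1 + 0.51x2 + 0.62x4 ≥ 0.32   (potassium (K₂O))
  0.18x2 + 0.01x5 ≥ 0.14   (sulfur)
  x1, x2, x3, x4, x5 ≥ 0.
The minimum-cost mix takes nothing from muriate of potash, triple superphosphate — only potassium nitrate, potassium sulfate, rock phosphate. The phosphorus (P₂O₅), nitrogen, sulfur requirements are met with equality.
Solving gives x1 = 0.6923, x2 = 0.7778, x3 = 1.161.
Cost = 1.09·0.6923 + 0.72·0.7778 + 0.17·1.161 = 1.5120.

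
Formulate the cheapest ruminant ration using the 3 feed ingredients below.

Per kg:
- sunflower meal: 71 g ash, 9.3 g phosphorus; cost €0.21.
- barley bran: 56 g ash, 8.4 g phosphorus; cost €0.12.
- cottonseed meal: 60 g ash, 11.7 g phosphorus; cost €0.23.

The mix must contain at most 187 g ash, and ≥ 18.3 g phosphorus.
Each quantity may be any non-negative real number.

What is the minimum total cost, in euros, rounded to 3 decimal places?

Let x1 = kg of sunflower meal, x2 = kg of barley bran, x3 = kg of cottonseed meal.
Minimise 0.21x1 + 0.12x2 + 0.23x3 s.t.:
  71x1 + 56x2 + 60x3 ≤ 187   (ash)
  9.3x1 + 8.4x2 + 11.7x3 ≥ 18.3   (phosphorus)
  x1, x2, x3 ≥ 0.
The cheapest feasible vertex uses only barley bran; sunflower meal, cottonseed meal are not used. There the phosphorus constraint is tight.
Optimal quantities: barley bran = 2.179 kg.
Hence cost = 0.12·2.179 = €0.26148.

€0.261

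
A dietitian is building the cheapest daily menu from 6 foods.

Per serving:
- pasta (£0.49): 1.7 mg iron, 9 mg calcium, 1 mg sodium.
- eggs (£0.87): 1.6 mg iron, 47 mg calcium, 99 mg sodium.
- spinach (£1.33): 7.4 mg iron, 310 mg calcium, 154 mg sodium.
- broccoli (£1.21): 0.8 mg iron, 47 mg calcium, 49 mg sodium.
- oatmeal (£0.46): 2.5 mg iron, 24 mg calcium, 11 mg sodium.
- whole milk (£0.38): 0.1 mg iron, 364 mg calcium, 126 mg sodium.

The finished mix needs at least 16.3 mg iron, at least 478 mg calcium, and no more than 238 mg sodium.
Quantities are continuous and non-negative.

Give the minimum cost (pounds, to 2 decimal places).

£2.96

This is a linear program. Let x1 = servings of pasta, x2 = servings of eggs, x3 = servings of spinach, x4 = servings of broccoli, x5 = servings of oatmeal, x6 = servings of whole milk.
min 0.49x1 + 0.87x2 + 1.33x3 + 1.21x4 + 0.46x5 + 0.38x6 s.t.:
  1.7x1 + 1.6x2 + 7.4x3 + 0.8x4 + 2.5x5 + 0.1x6 ≥ 16.3   (iron)
  9x1 + 47x2 + 310x3 + 47x4 + 24x5 + 364x6 ≥ 478   (calcium)
  1x1 + 99x2 + 154x3 + 49x4 + 11x5 + 126x6 ≤ 238   (sodium)
  x1, x2, x3, x4, x5, x6 ≥ 0.
The minimum-cost mix takes nothing from pasta, eggs, broccoli, whole milk — only spinach, oatmeal. There the iron and sodium constraints are tight.
Optimal quantities: spinach = 1.369 servings, oatmeal = 2.467 servings.
Hence cost = 1.33·1.369 + 0.46·2.467 = £2.9556.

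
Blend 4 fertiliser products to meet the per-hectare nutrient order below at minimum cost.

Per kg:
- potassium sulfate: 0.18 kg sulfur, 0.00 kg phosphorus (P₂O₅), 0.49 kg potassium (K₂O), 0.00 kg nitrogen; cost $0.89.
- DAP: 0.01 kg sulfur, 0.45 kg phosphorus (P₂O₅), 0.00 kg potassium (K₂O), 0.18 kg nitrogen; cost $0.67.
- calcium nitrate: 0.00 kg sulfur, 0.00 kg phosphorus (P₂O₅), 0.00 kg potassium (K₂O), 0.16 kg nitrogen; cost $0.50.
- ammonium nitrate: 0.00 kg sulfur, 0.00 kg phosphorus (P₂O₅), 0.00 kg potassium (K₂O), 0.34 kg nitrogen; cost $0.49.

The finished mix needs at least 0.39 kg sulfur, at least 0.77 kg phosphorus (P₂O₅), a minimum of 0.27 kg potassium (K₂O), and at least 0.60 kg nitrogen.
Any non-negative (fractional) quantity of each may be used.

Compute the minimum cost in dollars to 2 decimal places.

$3.41

Set it up as a linear program. Let x1 = kg of potassium sulfate, x2 = kg of DAP, x3 = kg of calcium nitrate, x4 = kg of ammonium nitrate.
Minimize 0.89x1 + 0.67x2 + 0.5x3 + 0.49x4 with:
  0.18x1 + 0.01x2 ≥ 0.39   (sulfur)
  0.45x2 ≥ 0.77   (phosphorus (P₂O₅))
  0.49x1 ≥ 0.27   (potassium (K₂O))
  0.18x2 + 0.16x3 + 0.34x4 ≥ 0.6   (nitrogen)
  x1, x2, x3, x4 ≥ 0.
The cheapest feasible vertex uses only potassium sulfate, DAP, ammonium nitrate; calcium nitrate is not used. The sulfur, phosphorus (P₂O₅), nitrogen requirements are met with equality.
That vertex is x1 = 2.072, x2 = 1.711, x4 = 0.8588.
Hence cost = 0.89·2.072 + 0.67·1.711 + 0.49·0.8588 = $3.4113.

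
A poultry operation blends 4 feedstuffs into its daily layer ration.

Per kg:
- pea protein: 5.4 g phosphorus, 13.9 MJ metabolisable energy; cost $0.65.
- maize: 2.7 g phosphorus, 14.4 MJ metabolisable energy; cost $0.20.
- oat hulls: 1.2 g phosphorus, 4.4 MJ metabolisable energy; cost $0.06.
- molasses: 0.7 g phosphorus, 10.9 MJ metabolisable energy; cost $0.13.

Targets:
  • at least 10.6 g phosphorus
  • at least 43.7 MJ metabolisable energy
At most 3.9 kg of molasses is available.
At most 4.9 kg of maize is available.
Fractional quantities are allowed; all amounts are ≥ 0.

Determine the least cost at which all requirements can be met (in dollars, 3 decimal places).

Let x1 = kg of pea protein, x2 = kg of maize, x3 = kg of oat hulls, x4 = kg of molasses.
Minimize 0.65x1 + 0.2x2 + 0.06x3 + 0.13x4 s.t.:
  5.4x1 + 2.7x2 + 1.2x3 + 0.7x4 ≥ 10.6   (phosphorus)
  13.9x1 + 14.4x2 + 4.4x3 + 10.9x4 ≥ 43.7   (metabolisable energy)
  x4 ≤ 3.9
  x2 ≤ 4.9
  x1, x2, x3, x4 ≥ 0.
The optimal basis is {oat hulls, molasses}; pea protein, maize drop out. The phosphorus and metabolisable energy requirements are met with equality.
So oat hulls = 8.495 kg, molasses = 0.58 kg.
Cost = 0.06·8.495 + 0.13·0.58 = 0.58510.

$0.585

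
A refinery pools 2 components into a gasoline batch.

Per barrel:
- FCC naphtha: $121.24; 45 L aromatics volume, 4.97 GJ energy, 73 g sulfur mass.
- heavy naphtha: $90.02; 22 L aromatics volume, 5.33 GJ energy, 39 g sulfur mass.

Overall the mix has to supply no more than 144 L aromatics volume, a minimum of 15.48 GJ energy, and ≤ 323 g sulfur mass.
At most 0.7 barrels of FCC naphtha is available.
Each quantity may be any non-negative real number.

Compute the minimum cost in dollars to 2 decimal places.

$261.45

Let x1 = barrels of FCC naphtha, x2 = barrels of heavy naphtha.
min 121.24x1 + 90.02x2 s.t.:
  45x1 + 22x2 ≤ 144   (aromatics volume)
  4.97x1 + 5.33x2 ≥ 15.48   (energy)
  73x1 + 39x2 ≤ 323   (sulfur mass)
  x1 ≤ 0.7
  x1, x2 ≥ 0.
The cheapest feasible vertex uses only heavy naphtha; FCC naphtha is not used. The energy requirement is met with equality.
Solving gives x2 = 2.9043.
Hence cost = 90.02·2.9043 = $261.4451.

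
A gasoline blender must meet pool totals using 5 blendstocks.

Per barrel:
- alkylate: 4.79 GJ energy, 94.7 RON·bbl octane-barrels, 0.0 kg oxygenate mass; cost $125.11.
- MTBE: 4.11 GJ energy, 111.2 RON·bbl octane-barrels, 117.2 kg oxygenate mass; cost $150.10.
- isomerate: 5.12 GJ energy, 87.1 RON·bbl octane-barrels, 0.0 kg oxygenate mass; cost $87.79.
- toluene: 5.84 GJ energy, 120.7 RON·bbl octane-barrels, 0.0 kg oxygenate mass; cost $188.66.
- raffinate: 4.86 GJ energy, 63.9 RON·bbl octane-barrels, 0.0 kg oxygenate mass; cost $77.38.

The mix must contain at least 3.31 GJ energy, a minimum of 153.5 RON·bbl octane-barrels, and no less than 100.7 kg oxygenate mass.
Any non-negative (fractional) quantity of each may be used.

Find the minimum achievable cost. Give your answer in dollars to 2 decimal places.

Let x1 = barrels of alkylate, x2 = barrels of MTBE, x3 = barrels of isomerate, x4 = barrels of toluene, x5 = barrels of raffinate.
Minimise 125.11x1 + 150.1x2 + 87.79x3 + 188.66x4 + 77.38x5 with:
  4.79x1 + 4.11x2 + 5.12x3 + 5.84x4 + 4.86x5 ≥ 3.31   (energy)
  94.7x1 + 111.2x2 + 87.1x3 + 120.7x4 + 63.9x5 ≥ 153.5   (octane-barrels)
  117.2x2 ≥ 100.7   (oxygenate mass)
  x1, x2, x3, x4, x5 ≥ 0.
The minimum-cost mix takes nothing from alkylate, toluene, raffinate — only MTBE, isomerate. There the octane-barrels and oxygenate mass constraints are tight.
Optimal quantities: MTBE = 0.8592 barrels, isomerate = 0.6654 barrels.
Objective = 150.1·0.8592 + 87.79·0.6654 = 187.3814.

$187.38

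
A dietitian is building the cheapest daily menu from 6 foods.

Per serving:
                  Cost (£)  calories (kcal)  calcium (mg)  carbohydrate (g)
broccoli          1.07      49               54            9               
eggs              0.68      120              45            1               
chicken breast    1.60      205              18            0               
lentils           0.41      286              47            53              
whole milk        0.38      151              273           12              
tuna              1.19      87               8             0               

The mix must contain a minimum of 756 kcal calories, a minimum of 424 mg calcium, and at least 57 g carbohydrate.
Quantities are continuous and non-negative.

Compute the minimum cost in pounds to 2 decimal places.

£1.28

Treat it as an LP. Let x1 = servings of broccoli, x2 = servings of eggs, x3 = servings of chicken breast, x4 = servings of lentils, x5 = servings of whole milk, x6 = servings of tuna.
Minimize 1.07x1 + 0.68x2 + 1.6x3 + 0.41x4 + 0.38x5 + 1.19x6 s.t.:
  49x1 + 120x2 + 205x3 + 286x4 + 151x5 + 87x6 ≥ 756   (calories)
  54x1 + 45x2 + 18x3 + 47x4 + 273x5 + 8x6 ≥ 424   (calcium)
  9x1 + 1x2 + 53x4 + 12x5 ≥ 57   (carbohydrate)
  x1, x2, x3, x4, x5, x6 ≥ 0.
The cheapest feasible vertex uses only lentils, whole milk; broccoli, eggs, chicken breast, tuna are not used. The calories and calcium requirements are met with equality.
So lentils = 2.006 servings, whole milk = 1.208 servings.
Hence cost = 0.41·2.006 + 0.38·1.208 = £1.2815.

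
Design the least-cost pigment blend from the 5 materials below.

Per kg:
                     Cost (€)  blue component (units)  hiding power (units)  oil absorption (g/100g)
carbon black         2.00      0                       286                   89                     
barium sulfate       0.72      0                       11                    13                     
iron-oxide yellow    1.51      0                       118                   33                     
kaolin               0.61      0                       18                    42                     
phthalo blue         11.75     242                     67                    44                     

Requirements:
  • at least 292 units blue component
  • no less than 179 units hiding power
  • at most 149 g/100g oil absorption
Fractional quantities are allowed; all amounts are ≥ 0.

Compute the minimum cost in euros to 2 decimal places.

€14.86

Let x1 = kg of carbon black, x2 = kg of barium sulfate, x3 = kg of iron-oxide yellow, x4 = kg of kaolin, x5 = kg of phthalo blue.
Minimize 2x1 + 0.72x2 + 1.51x3 + 0.61x4 + 11.75x5 subject to:
  242x5 ≥ 292   (blue component)
  286x1 + 11x2 + 118x3 + 18x4 + 67x5 ≥ 179   (hiding power)
  89x1 + 13x2 + 33x3 + 42x4 + 44x5 ≤ 149   (oil absorption)
  x1, x2, x3, x4, x5 ≥ 0.
The cheapest feasible vertex uses only carbon black, phthalo blue; barium sulfate, iron-oxide yellow, kaolin are not used. The blue component and hiding power requirements are met with equality.
Optimal quantities: carbon black = 0.34321 kg, phthalo blue = 1.2066 kg.
Cost = 2·0.34321 + 11.75·1.2066 = 14.8640.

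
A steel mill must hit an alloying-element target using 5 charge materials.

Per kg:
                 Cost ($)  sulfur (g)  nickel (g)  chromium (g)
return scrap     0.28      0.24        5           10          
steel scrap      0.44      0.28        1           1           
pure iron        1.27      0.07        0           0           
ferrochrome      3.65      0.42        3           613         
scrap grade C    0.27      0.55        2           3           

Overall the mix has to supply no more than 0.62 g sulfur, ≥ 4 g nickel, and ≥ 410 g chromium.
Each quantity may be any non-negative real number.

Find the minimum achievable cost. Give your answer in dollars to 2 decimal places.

Let x1 = kg of return scrap, x2 = kg of steel scrap, x3 = kg of pure iron, x4 = kg of ferrochrome, x5 = kg of scrap grade C.
Minimize 0.28x1 + 0.44x2 + 1.27x3 + 3.65x4 + 0.27x5 subject to:
  0.24x1 + 0.28x2 + 0.07x3 + 0.42x4 + 0.55x5 ≤ 0.62   (sulfur)
  5x1 + 1x2 + 3x4 + 2x5 ≥ 4   (nickel)
  10x1 + 1x2 + 613x4 + 3x5 ≥ 410   (chromium)
  x1, x2, x3, x4, x5 ≥ 0.
The minimum-cost mix takes nothing from steel scrap, pure iron, scrap grade C — only return scrap, ferrochrome. The nickel and chromium requirements are met with equality.
That vertex is x1 = 0.4026, x4 = 0.6623.
Hence cost = 0.28·0.4026 + 3.65·0.6623 = $2.5301.

$2.53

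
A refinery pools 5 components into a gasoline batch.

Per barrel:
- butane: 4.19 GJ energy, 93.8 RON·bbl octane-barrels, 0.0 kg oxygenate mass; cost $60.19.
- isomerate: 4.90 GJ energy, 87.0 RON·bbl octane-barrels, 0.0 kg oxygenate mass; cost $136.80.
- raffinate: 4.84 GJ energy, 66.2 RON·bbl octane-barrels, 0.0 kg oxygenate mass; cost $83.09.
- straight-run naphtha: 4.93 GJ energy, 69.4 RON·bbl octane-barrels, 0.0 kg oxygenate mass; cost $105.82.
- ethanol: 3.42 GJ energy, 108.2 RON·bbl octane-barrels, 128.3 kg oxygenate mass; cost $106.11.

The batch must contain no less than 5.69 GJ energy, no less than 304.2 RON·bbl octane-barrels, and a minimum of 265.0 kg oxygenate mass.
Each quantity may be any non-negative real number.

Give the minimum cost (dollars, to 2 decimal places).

Let x1 = barrels of butane, x2 = barrels of isomerate, x3 = barrels of raffinate, x4 = barrels of straight-run naphtha, x5 = barrels of ethanol.
Minimise 60.19x1 + 136.8x2 + 83.09x3 + 105.82x4 + 106.11x5 s.t.:
  4.19x1 + 4.9x2 + 4.84x3 + 4.93x4 + 3.42x5 ≥ 5.69   (energy)
  93.8x1 + 87x2 + 66.2x3 + 69.4x4 + 108.2x5 ≥ 304.2   (octane-barrels)
  128.3x5 ≥ 265   (oxygenate mass)
  x1, x2, x3, x4, x5 ≥ 0.
The cheapest feasible vertex uses only butane, ethanol; isomerate, raffinate, straight-run naphtha are not used. The octane-barrels and oxygenate mass requirements are met with equality.
Solving gives x1 = 0.86051, x5 = 2.0655.
Hence cost = 60.19·0.86051 + 106.11·2.0655 = $270.9643.

$270.96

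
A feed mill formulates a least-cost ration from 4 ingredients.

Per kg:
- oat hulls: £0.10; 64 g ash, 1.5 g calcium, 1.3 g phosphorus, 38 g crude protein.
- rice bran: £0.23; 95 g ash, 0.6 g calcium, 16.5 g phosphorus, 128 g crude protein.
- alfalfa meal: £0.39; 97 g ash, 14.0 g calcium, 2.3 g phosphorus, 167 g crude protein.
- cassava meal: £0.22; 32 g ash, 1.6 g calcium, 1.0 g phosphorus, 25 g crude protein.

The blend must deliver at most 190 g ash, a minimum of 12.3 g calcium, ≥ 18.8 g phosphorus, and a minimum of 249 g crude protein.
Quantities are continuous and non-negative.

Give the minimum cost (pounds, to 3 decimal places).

£0.561

Let x1 = kg of oat hulls, x2 = kg of rice bran, x3 = kg of alfalfa meal, x4 = kg of cassava meal.
min 0.1x1 + 0.23x2 + 0.39x3 + 0.22x4 with:
  64x1 + 95x2 + 97x3 + 32x4 ≤ 190   (ash)
  1.5x1 + 0.6x2 + 14x3 + 1.6x4 ≥ 12.3   (calcium)
  1.3x1 + 16.5x2 + 2.3x3 + 1x4 ≥ 18.8   (phosphorus)
  38x1 + 128x2 + 167x3 + 25x4 ≥ 249   (crude protein)
  x1, x2, x3, x4 ≥ 0.
The optimal basis is {rice bran, alfalfa meal}; oat hulls, cassava meal drop out. The calcium and phosphorus requirements are met with equality.
Solving gives x2 = 1.023, x3 = 0.8347.
Hence cost = 0.23·1.023 + 0.39·0.8347 = £0.56082.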